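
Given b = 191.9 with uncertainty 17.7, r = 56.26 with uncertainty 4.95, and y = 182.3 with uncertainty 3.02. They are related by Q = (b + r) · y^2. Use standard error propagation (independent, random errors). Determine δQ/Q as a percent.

Let u = b + r = 248.2. δu = √(δb² + δr²) = √(313 + 24.5) = 18.4, so δu/u = 0.0741.
Q is then a monomial in u, y:
δQ/Q = √((δu/u)² + (2·δy/y)²) = √(0.00549 + 0.00110) = 0.0811

8.11%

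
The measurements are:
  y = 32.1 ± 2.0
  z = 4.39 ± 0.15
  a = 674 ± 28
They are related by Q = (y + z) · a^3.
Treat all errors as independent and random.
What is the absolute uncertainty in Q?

Let u = y + z = 36.5. δu = √(δy² + δz²) = √(4.00 + 0.0225) = 2.01, so δu/u = 0.0550.
Q is then a monomial in u, a:
δQ/Q = √((δu/u)² + (3·δa/a)²) = √(0.00302 + 0.0155) = 0.136
Q = 1.12e+10, so δQ = 0.136 × 1.12e+10 = 1.52e+09.

1.52e+09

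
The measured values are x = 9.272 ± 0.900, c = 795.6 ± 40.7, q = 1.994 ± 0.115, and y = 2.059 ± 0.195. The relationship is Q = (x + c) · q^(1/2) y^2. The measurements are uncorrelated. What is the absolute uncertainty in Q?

Let u = x + c = 804.9. δu = √(δx² + δc²) = √(0.810 + 1660) = 40.7, so δu/u = 0.0506.
Q is then a monomial in u, q, y:
δQ/Q = √((δu/u)² + (½·δq/q)² + (2·δy/y)²) = √(0.00256 + 0.000832 + 0.0359) = 0.198
Q = 4818, so δQ = 0.198 × 4818 = 955.

955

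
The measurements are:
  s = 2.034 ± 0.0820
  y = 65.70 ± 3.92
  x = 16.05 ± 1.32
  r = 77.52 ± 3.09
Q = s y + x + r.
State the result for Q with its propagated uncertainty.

227.2 ± 10.2

Let p = s·y = 133.6. δp/p = √((1·δs/s)² + (1·δy/y)²) = √(0.00163 + 0.00356) = 0.0720, so δp = 9.62.
Q = p + x + r: δQ = √(δp² + δx² + δr²) = √(92.6 + 1.74 + 9.55) = 10.2
Q = 227.2.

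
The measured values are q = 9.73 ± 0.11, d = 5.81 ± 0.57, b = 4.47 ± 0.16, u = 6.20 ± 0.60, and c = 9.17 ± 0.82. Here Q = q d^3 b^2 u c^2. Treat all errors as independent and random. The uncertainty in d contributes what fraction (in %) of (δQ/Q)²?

65.0%

(δQ/Q)² = (1·δq/q)² + (3·δd/d)² + (2·δb/b)² + (1·δu/u)² + (2·δc/c)²
  q term: (1×0.0113)² = 0.000128
  d term: (3×0.0981)² = 0.0866
  b term: (2×0.0358)² = 0.00512
  u term: (1×0.0968)² = 0.00937
  c term: (2×0.0894)² = 0.0320
Total = 0.133. Share from d = 0.0866/0.133 = 0.650.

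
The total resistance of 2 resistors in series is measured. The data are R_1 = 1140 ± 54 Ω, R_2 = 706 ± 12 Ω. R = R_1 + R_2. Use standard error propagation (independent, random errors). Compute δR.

Sums and differences: (δR)² = Σ (cᵢ δxᵢ)².
  (δR_1)² = 2920;  (δR_2)² = 144
δR = √(3060) = 55.3 Ω

55.3 Ω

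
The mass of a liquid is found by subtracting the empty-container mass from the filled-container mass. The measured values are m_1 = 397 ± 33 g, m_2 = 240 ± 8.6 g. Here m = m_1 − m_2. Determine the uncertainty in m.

34.1 g

For a sum/difference, combine absolute errors in quadrature:
  (δm_1)² = 1090;  (δm_2)² = 74.0
δm = √(1160) = 34.1 g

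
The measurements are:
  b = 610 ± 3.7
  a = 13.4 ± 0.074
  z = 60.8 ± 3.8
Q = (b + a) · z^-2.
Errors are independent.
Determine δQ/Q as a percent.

Let u = b + a = 623. δu = √(δb² + δa²) = √(13.7 + 0.00548) = 3.70, so δu/u = 0.00594.
Q is then a monomial in u, z:
δQ/Q = √((δu/u)² + (-2·δz/z)²) = √(3.52e-05 + 0.0156) = 0.125

12.5%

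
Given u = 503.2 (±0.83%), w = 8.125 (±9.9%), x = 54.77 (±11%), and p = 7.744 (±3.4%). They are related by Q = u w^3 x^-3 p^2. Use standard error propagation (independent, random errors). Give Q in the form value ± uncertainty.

98.52 ± 44.3

Products/powers → add relative errors in quadrature, weighted by exponent:
  (1·δu/u)² = (1×0.00830)² = 6.89e-05;  (3·δw/w)² = (3×0.0990)² = 0.0882;  (-3·δx/x)² = (-3×0.110)² = 0.109;  (2·δp/p)² = (2×0.0340)² = 0.00462
δQ/Q = √(0.202) = 0.449
Q = 98.52, so δQ = 0.449 × 98.52 = 44.3.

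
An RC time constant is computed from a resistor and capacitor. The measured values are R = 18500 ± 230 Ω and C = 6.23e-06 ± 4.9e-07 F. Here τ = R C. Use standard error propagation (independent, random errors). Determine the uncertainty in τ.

Each factor contributes (exponent × relative error)² to (δτ/τ)²:
  (1·δR/R)² = (1×0.0124)² = 0.000155;  (1·δC/C)² = (1×0.0787)² = 0.00619
δτ/τ = √(0.00634) = 0.0796
τ = 0.115 s, so δτ = 0.0796 × 0.115 = 0.00918 s.

0.00918 s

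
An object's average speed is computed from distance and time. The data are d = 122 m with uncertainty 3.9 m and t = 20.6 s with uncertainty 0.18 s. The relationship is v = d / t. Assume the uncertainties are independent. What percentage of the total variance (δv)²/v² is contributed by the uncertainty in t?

(δv/v)² = (1·δd/d)² + (-1·δt/t)²
  d term: (1×0.0320)² = 0.00102
  t term: (-1×0.00874)² = 7.64e-05
Total = 0.00110. Share from t = 7.64e-05/0.00110 = 0.0695.

6.95%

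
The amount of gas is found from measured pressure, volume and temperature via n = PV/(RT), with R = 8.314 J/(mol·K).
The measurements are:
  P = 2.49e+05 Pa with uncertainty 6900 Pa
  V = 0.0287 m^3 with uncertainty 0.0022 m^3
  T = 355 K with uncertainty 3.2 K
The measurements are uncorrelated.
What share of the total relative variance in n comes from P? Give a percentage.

11.4%

(δn/n)² = (1·δP/P)² + (1·δV/V)² + (-1·δT/T)²
  P term: (1×0.0277)² = 0.000768
  V term: (1×0.0767)² = 0.00588
  T term: (-1×0.00901)² = 8.13e-05
Total = 0.00673. Share from P = 0.000768/0.00673 = 0.114.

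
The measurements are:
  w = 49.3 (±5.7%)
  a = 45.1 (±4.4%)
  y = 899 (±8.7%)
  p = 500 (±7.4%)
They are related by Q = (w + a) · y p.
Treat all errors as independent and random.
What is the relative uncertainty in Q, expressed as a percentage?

Let u = w + a = 94.4. δu = √(δw² + δa²) = √(7.90 + 3.94) = 3.44, so δu/u = 0.0364.
Q is then a monomial in u, y, p:
δQ/Q = √((δu/u)² + (1·δy/y)² + (1·δp/p)²) = √(0.00133 + 0.00757 + 0.00548) = 0.120

12.0%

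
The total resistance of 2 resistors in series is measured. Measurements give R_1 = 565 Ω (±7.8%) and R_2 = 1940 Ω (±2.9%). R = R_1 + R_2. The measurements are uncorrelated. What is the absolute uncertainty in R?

For a sum/difference, combine absolute errors in quadrature:
  (δR_1)² = 1940;  (δR_2)² = 3170
δR = √(5110) = 71.5 Ω

71.5 Ω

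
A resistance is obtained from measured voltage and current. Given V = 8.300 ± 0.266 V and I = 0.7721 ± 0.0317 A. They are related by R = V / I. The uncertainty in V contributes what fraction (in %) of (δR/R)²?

37.9%

(δR/R)² = (1·δV/V)² + (-1·δI/I)²
  V term: (1×0.0320)² = 0.00103
  I term: (-1×0.0411)² = 0.00169
Total = 0.00271. Share from V = 0.00103/0.00271 = 0.379.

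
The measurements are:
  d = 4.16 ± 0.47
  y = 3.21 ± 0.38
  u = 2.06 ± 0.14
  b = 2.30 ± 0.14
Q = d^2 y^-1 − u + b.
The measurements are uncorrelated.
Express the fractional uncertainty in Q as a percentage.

24.7%

Let p = d^2·y^-1 = 5.39. δp/p = √((2·δd/d)² + (-1·δy/y)²) = √(0.0511 + 0.0140) = 0.255, so δp = 1.38.
Q = p − u + b: δQ = √(δp² + δu² + δb²) = √(1.89 + 0.0196 + 0.0196) = 1.39
Q = 5.63, so δQ/Q = 1.39/5.63 = 0.247.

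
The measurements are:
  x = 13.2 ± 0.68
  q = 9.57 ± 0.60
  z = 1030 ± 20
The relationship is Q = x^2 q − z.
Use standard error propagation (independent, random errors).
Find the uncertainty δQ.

Let p = x^2·q = 1670. δp/p = √((2·δx/x)² + (1·δq/q)²) = √(0.0106 + 0.00393) = 0.121, so δp = 201.
Q = p − z: δQ = √(δp² + δz²) = √(40400 + 400) = 202

202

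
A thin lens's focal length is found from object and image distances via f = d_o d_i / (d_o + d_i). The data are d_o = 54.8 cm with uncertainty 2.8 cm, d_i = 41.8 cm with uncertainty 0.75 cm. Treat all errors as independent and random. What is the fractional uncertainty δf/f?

0.0243

∂f/∂d_o = (d_i/(d_o+d_i))² = 0.187;  ∂f/∂d_i = (d_o/(d_o+d_i))² = 0.322
δf = √((∂f/∂d_o · δd_o)² + (∂f/∂d_i · δd_i)²) = √(0.275 + 0.0583) = 0.577 cm
f = 23.7 cm, so δf/f = 0.577/23.7 = 0.0243.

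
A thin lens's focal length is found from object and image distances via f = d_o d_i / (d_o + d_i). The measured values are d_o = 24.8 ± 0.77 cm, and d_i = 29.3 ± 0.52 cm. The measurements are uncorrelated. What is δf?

0.251 cm

∂f/∂d_o = (d_i/(d_o+d_i))² = 0.293;  ∂f/∂d_i = (d_o/(d_o+d_i))² = 0.210
δf = √((∂f/∂d_o · δd_o)² + (∂f/∂d_i · δd_i)²) = √(0.0510 + 0.0119) = 0.251 cm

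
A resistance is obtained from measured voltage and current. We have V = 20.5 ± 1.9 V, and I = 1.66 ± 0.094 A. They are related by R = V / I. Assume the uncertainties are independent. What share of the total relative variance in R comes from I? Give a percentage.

27.2%

(δR/R)² = (1·δV/V)² + (-1·δI/I)²
  V term: (1×0.0927)² = 0.00859
  I term: (-1×0.0566)² = 0.00321
Total = 0.0118. Share from I = 0.00321/0.0118 = 0.272.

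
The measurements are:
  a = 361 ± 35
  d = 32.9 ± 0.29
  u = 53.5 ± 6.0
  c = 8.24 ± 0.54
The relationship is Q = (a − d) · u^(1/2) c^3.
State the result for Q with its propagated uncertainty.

(1.34 ± 0.310) × 10^6

Let w = a − d = 328. δw = √(δa² + δd²) = √(1220 + 0.0841) = 35.0, so δw/w = 0.107.
Q is then a monomial in w, u, c:
δQ/Q = √((δw/w)² + (½·δu/u)² + (3·δc/c)²) = √(0.0114 + 0.00314 + 0.0387) = 0.231
Q = 1.34e+06, so δQ = 0.231 × 1.34e+06 = 3.1e+05.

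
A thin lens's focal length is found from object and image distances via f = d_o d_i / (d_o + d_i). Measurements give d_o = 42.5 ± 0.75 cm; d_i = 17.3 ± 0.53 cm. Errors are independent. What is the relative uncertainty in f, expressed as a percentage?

2.24%

∂f/∂d_o = (d_i/(d_o+d_i))² = 0.0837;  ∂f/∂d_i = (d_o/(d_o+d_i))² = 0.505
δf = √((∂f/∂d_o · δd_o)² + (∂f/∂d_i · δd_i)²) = √(0.00394 + 0.0717) = 0.275 cm
f = 12.3 cm, so δf/f = 0.275/12.3 = 0.0224.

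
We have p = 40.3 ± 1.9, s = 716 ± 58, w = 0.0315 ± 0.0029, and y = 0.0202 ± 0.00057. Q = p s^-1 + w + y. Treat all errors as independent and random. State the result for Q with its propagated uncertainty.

0.108 ± 0.00605

Let h = p·s^-1 = 0.0563. δh/h = √((1·δp/p)² + (-1·δs/s)²) = √(0.00222 + 0.00656) = 0.0937, so δh = 0.00528.
Q = h + w + y: δQ = √(δh² + δw² + δy²) = √(2.78e-05 + 8.41e-06 + 3.25e-07) = 0.00605
Q = 0.108.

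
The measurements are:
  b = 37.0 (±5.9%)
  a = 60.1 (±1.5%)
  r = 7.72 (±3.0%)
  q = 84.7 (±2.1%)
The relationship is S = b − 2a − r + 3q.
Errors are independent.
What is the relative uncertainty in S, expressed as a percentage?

3.70%

Each term contributes (cᵢ δxᵢ)² to (δS)²:
  (δb)² = 4.77;  (2·δa)² = 3.25;  (δr)² = 0.0536;  (3·δq)² = 28.5
δS = √(36.5) = 6.05
S = 163, so δS/S = 6.05/163 = 0.0370.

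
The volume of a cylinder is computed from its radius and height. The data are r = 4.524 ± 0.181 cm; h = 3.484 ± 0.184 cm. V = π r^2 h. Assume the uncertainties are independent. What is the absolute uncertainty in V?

21.5 cm^3

Relative error in a monomial: (δV/V)² = Σ (nᵢ · δxᵢ/xᵢ)².
  (2·δr/r)² = (2×0.0400)² = 0.00640;  (1·δh/h)² = (1×0.0528)² = 0.00279
δV/V = √(0.00919) = 0.0959
V = 224.0 cm^3, so δV = 0.0959 × 224.0 = 21.5 cm^3.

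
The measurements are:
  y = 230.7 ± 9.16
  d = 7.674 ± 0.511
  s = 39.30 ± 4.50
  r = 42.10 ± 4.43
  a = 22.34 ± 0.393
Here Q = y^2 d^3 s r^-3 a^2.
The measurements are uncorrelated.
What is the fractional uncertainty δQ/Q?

0.400

Each factor contributes (exponent × relative error)² to (δQ/Q)²:
  (2·δy/y)² = (2×0.0397)² = 0.00631;  (3·δd/d)² = (3×0.0666)² = 0.0399;  (1·δs/s)² = (1×0.115)² = 0.0131;  (-3·δr/r)² = (-3×0.105)² = 0.0997;  (2·δa/a)² = (2×0.0176)² = 0.00124
δQ/Q = √(0.160) = 0.400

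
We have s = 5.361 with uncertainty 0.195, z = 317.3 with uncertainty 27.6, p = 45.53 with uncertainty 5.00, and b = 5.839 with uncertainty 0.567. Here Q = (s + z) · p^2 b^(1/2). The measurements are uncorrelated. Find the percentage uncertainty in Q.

24.1%

Let u = s + z = 322.7. δu = √(δs² + δz²) = √(0.0380 + 762) = 27.6, so δu/u = 0.0855.
Q is then a monomial in u, p, b:
δQ/Q = √((δu/u)² + (2·δp/p)² + (½·δb/b)²) = √(0.00732 + 0.0482 + 0.00236) = 0.241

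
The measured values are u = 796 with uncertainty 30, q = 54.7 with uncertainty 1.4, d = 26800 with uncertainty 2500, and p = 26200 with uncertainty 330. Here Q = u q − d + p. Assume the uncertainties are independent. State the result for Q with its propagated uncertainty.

Let w = u·q = 43500. δw/w = √((1·δu/u)² + (1·δq/q)²) = √(0.00142 + 0.000655) = 0.0456, so δw = 1980.
Q = w − d + p: δQ = √(δw² + δd² + δp²) = √(3.93e+06 + 6.25e+06 + 1.09e+05) = 3210
Q = 42900.

42900 ± 3210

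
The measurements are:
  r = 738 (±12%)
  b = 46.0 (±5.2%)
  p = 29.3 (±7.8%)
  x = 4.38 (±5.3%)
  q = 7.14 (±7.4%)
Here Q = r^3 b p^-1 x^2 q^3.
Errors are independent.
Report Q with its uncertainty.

Relative error in a monomial: (δQ/Q)² = Σ (nᵢ · δxᵢ/xᵢ)².
  (3·δr/r)² = (3×0.120)² = 0.130;  (1·δb/b)² = (1×0.0520)² = 0.00270;  (-1·δp/p)² = (-1×0.0780)² = 0.00608;  (2·δx/x)² = (2×0.0530)² = 0.0112;  (3·δq/q)² = (3×0.0740)² = 0.0493
δQ/Q = √(0.199) = 0.446
Q = 4.41e+12, so δQ = 0.446 × 4.41e+12 = 1.97e+12.

(4.41 ± 1.97) × 10^12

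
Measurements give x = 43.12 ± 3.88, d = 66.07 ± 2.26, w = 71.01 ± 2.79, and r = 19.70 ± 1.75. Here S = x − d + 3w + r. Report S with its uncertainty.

Each term contributes (cᵢ δxᵢ)² to (δS)²:
  (δx)² = 15.1;  (δd)² = 5.11;  (3·δw)² = 70.1;  (δr)² = 3.06
δS = √(93.3) = 9.66
S = 209.8.

209.8 ± 9.66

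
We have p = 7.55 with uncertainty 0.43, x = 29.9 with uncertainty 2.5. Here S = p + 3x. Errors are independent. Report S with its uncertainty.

S is a linear combination, so absolute uncertainties add in quadrature:
  (δp)² = 0.185;  (3·δx)² = 56.2
δS = √(56.4) = 7.51
S = 97.2.

97.2 ± 7.51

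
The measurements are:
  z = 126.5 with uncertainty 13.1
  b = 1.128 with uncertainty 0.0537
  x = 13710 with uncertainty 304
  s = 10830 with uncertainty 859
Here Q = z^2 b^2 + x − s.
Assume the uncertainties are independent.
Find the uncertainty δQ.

4730

Let p = z^2·b^2 = 20360. δp/p = √((2·δz/z)² + (2·δb/b)²) = √(0.0429 + 0.00907) = 0.228, so δp = 4640.
Q = p + x − s: δQ = √(δp² + δx² + δs²) = √(2.15e+07 + 92400 + 7.38e+05) = 4730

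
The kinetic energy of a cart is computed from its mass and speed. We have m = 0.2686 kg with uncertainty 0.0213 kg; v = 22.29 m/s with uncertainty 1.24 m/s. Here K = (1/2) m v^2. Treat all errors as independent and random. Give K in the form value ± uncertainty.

66.73 ± 9.12 J

Each factor contributes (exponent × relative error)² to (δK/K)²:
  (1·δm/m)² = (1×0.0793)² = 0.00629;  (2·δv/v)² = (2×0.0556)² = 0.0124
δK/K = √(0.0187) = 0.137
K = 66.73 J, so δK = 0.137 × 66.73 = 9.12 J.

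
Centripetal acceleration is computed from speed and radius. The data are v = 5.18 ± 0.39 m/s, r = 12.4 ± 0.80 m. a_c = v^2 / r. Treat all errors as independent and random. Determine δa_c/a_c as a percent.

Products/powers → add relative errors in quadrature, weighted by exponent:
  (2·δv/v)² = (2×0.0753)² = 0.0227;  (-1·δr/r)² = (-1×0.0645)² = 0.00416
δa_c/a_c = √(0.0268) = 0.164

16.4%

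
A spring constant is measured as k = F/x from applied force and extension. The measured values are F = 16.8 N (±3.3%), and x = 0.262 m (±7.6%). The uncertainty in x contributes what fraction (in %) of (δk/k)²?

(δk/k)² = (1·δF/F)² + (-1·δx/x)²
  F term: (1×0.0330)² = 0.00109
  x term: (-1×0.0760)² = 0.00578
Total = 0.00686. Share from x = 0.00578/0.00686 = 0.841.

84.1%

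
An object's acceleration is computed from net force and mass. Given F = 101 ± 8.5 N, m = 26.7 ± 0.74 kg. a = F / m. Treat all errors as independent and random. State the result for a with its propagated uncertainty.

3.78 ± 0.335 m/s^2

Products/powers → add relative errors in quadrature, weighted by exponent:
  (1·δF/F)² = (1×0.0842)² = 0.00708;  (-1·δm/m)² = (-1×0.0277)² = 0.000768
δa/a = √(0.00785) = 0.0886
a = 3.78 m/s^2, so δa = 0.0886 × 3.78 = 0.335 m/s^2.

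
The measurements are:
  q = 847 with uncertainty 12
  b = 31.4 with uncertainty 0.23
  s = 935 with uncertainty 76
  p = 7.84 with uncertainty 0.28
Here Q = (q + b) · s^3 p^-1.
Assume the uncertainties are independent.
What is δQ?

2.26e+10

Let u = q + b = 878. δu = √(δq² + δb²) = √(144 + 0.0529) = 12.0, so δu/u = 0.0137.
Q is then a monomial in u, s, p:
δQ/Q = √((δu/u)² + (3·δs/s)² + (-1·δp/p)²) = √(0.000187 + 0.0595 + 0.00128) = 0.247
Q = 9.16e+10, so δQ = 0.247 × 9.16e+10 = 2.26e+10.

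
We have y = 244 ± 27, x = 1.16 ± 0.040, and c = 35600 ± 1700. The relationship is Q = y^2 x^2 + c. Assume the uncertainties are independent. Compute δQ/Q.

0.161

Let p = y^2·x^2 = 80100. δp/p = √((2·δy/y)² + (2·δx/x)²) = √(0.0490 + 0.00476) = 0.232, so δp = 18600.
Q = p + c: δQ = √(δp² + δc²) = √(3.45e+08 + 2.89e+06) = 18600
Q = 1.16e+05, so δQ/Q = 18600/1.16e+05 = 0.161.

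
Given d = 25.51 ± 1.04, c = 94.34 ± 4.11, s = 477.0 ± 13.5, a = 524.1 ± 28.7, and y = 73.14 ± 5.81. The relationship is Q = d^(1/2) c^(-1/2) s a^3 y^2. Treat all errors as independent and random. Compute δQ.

4.44e+13

Each factor contributes (exponent × relative error)² to (δQ/Q)²:
  (½·δd/d)² = (0.5×0.0408)² = 0.000416;  (−½·δc/c)² = (-0.5×0.0436)² = 0.000474;  (1·δs/s)² = (1×0.0283)² = 0.000801;  (3·δa/a)² = (3×0.0548)² = 0.0270;  (2·δy/y)² = (2×0.0794)² = 0.0252
δQ/Q = √(0.0539) = 0.232
Q = 1.91e+14, so δQ = 0.232 × 1.91e+14 = 4.44e+13.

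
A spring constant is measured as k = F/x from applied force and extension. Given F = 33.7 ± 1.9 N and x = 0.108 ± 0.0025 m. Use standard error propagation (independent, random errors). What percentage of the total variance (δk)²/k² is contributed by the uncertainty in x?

14.4%

(δk/k)² = (1·δF/F)² + (-1·δx/x)²
  F term: (1×0.0564)² = 0.00318
  x term: (-1×0.0231)² = 0.000536
Total = 0.00371. Share from x = 0.000536/0.00371 = 0.144.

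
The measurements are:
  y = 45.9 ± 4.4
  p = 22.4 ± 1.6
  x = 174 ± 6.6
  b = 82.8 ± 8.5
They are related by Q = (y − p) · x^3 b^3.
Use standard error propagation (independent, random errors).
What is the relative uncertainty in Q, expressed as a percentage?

38.4%

Let u = y − p = 23.5. δu = √(δy² + δp²) = √(19.4 + 2.56) = 4.68, so δu/u = 0.199.
Q is then a monomial in u, x, b:
δQ/Q = √((δu/u)² + (3·δx/x)² + (3·δb/b)²) = √(0.0397 + 0.0129 + 0.0948) = 0.384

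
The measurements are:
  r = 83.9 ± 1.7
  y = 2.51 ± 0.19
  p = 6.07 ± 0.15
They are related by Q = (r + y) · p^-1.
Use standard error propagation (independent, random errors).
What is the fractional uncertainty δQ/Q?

0.0317

Let u = r + y = 86.4. δu = √(δr² + δy²) = √(2.89 + 0.0361) = 1.71, so δu/u = 0.0198.
Q is then a monomial in u, p:
δQ/Q = √((δu/u)² + (-1·δp/p)²) = √(0.000392 + 0.000611) = 0.0317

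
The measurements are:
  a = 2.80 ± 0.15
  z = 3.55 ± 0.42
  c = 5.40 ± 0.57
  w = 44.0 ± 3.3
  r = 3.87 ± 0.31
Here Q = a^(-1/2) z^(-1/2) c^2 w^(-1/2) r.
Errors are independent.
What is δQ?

1.28

Q is a product of powers, so relative uncertainties combine in quadrature:
  (−½·δa/a)² = (-0.5×0.0536)² = 0.000717;  (−½·δz/z)² = (-0.5×0.118)² = 0.00350;  (2·δc/c)² = (2×0.106)² = 0.0446;  (−½·δw/w)² = (-0.5×0.0750)² = 0.00141;  (1·δr/r)² = (1×0.0801)² = 0.00642
δQ/Q = √(0.0566) = 0.238
Q = 5.40, so δQ = 0.238 × 5.40 = 1.28.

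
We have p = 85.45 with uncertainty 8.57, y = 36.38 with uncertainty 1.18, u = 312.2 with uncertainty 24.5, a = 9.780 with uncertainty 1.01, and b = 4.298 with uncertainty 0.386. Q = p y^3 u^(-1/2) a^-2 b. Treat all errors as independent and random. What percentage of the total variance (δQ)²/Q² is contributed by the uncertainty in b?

(δQ/Q)² = (1·δp/p)² + (3·δy/y)² + (−½·δu/u)² + (-2·δa/a)² + (1·δb/b)²
  p term: (1×0.100)² = 0.0101
  y term: (3×0.0324)² = 0.00947
  u term: (-0.5×0.0785)² = 0.00154
  a term: (-2×0.103)² = 0.0427
  b term: (1×0.0898)² = 0.00807
Total = 0.0718. Share from b = 0.00807/0.0718 = 0.112.

11.2%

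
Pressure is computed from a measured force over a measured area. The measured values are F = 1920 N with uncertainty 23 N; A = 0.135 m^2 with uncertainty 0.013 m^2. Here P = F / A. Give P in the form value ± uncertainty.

14200 ± 1380 Pa

P is a product of powers, so relative uncertainties combine in quadrature:
  (1·δF/F)² = (1×0.0120)² = 0.000144;  (-1·δA/A)² = (-1×0.0963)² = 0.00927
δP/P = √(0.00942) = 0.0970
P = 14200 Pa, so δP = 0.0970 × 14200 = 1380 Pa.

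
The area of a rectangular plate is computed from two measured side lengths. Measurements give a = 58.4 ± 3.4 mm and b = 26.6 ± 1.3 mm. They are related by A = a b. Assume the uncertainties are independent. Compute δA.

118 mm^2

Each factor contributes (exponent × relative error)² to (δA/A)²:
  (1·δa/a)² = (1×0.0582)² = 0.00339;  (1·δb/b)² = (1×0.0489)² = 0.00239
δA/A = √(0.00578) = 0.0760
A = 1550 mm^2, so δA = 0.0760 × 1550 = 118 mm^2.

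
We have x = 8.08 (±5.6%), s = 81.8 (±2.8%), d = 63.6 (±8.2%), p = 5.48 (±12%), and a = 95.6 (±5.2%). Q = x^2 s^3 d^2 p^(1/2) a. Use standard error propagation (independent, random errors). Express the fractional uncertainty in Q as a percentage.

Relative error in a monomial: (δQ/Q)² = Σ (nᵢ · δxᵢ/xᵢ)².
  (2·δx/x)² = (2×0.0560)² = 0.0125;  (3·δs/s)² = (3×0.0280)² = 0.00706;  (2·δd/d)² = (2×0.0820)² = 0.0269;  (½·δp/p)² = (0.5×0.120)² = 0.00360;  (1·δa/a)² = (1×0.0520)² = 0.00270
δQ/Q = √(0.0528) = 0.230

23.0%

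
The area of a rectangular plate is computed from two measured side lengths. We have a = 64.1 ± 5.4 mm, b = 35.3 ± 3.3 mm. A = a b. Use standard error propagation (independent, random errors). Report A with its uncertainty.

2260 ± 285 mm^2

A is a product of powers, so relative uncertainties combine in quadrature:
  (1·δa/a)² = (1×0.0842)² = 0.00710;  (1·δb/b)² = (1×0.0935)² = 0.00874
δA/A = √(0.0158) = 0.126
A = 2260 mm^2, so δA = 0.126 × 2260 = 285 mm^2.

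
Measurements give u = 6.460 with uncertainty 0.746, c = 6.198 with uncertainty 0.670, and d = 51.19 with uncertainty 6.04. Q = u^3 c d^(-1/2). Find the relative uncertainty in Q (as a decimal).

Relative error in a monomial: (δQ/Q)² = Σ (nᵢ · δxᵢ/xᵢ)².
  (3·δu/u)² = (3×0.115)² = 0.120;  (1·δc/c)² = (1×0.108)² = 0.0117;  (−½·δd/d)² = (-0.5×0.118)² = 0.00348
δQ/Q = √(0.135) = 0.368

0.368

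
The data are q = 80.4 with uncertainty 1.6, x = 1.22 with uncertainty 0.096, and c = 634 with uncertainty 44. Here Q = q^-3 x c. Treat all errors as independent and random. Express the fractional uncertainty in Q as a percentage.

12.1%

Each factor contributes (exponent × relative error)² to (δQ/Q)²:
  (-3·δq/q)² = (-3×0.0199)² = 0.00356;  (1·δx/x)² = (1×0.0787)² = 0.00619;  (1·δc/c)² = (1×0.0694)² = 0.00482
δQ/Q = √(0.0146) = 0.121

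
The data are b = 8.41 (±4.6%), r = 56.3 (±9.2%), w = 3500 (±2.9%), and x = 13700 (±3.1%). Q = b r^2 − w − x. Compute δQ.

5070

Let p = b·r^2 = 26700. δp/p = √((1·δb/b)² + (2·δr/r)²) = √(0.00212 + 0.0339) = 0.190, so δp = 5060.
Q = p − w − x: δQ = √(δp² + δw² + δx²) = √(2.56e+07 + 10300 + 1.8e+05) = 5070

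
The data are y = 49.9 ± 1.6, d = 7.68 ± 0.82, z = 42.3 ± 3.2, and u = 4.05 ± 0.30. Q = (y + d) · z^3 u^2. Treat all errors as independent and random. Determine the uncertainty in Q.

1.95e+07

Let w = y + d = 57.6. δw = √(δy² + δd²) = √(2.56 + 0.672) = 1.80, so δw/w = 0.0312.
Q is then a monomial in w, z, u:
δQ/Q = √((δw/w)² + (3·δz/z)² + (2·δu/u)²) = √(0.000975 + 0.0515 + 0.0219) = 0.273
Q = 7.15e+07, so δQ = 0.273 × 7.15e+07 = 1.95e+07.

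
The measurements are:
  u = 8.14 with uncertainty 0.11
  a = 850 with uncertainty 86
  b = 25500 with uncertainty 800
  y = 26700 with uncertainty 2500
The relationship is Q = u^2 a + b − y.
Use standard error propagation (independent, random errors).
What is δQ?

6460

Let p = u^2·a = 56300. δp/p = √((2·δu/u)² + (1·δa/a)²) = √(0.000730 + 0.0102) = 0.105, so δp = 5900.
Q = p + b − y: δQ = √(δp² + δb² + δy²) = √(3.48e+07 + 6.4e+05 + 6.25e+06) = 6460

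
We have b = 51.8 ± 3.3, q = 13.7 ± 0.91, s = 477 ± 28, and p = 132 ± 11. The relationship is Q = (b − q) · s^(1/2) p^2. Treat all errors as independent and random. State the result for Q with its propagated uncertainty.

Let u = b − q = 38.1. δu = √(δb² + δq²) = √(10.9 + 0.828) = 3.42, so δu/u = 0.0898.
Q is then a monomial in u, s, p:
δQ/Q = √((δu/u)² + (½·δs/s)² + (2·δp/p)²) = √(0.00807 + 0.000861 + 0.0278) = 0.192
Q = 1.45e+07, so δQ = 0.192 × 1.45e+07 = 2.78e+06.

(1.45 ± 0.278) × 10^7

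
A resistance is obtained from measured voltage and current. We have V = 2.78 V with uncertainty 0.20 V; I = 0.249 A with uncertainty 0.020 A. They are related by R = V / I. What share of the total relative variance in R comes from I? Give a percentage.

55.5%

(δR/R)² = (1·δV/V)² + (-1·δI/I)²
  V term: (1×0.0719)² = 0.00518
  I term: (-1×0.0803)² = 0.00645
Total = 0.0116. Share from I = 0.00645/0.0116 = 0.555.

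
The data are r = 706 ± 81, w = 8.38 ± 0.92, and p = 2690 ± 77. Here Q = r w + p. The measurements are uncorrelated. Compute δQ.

943

Let h = r·w = 5920. δh/h = √((1·δr/r)² + (1·δw/w)²) = √(0.0132 + 0.0121) = 0.159, so δh = 939.
Q = h + p: δQ = √(δh² + δp²) = √(8.83e+05 + 5930) = 943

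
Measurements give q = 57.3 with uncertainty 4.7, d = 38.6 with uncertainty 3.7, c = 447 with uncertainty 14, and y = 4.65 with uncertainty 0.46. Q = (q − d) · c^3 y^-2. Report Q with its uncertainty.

(7.72 ± 2.99) × 10^7

Let u = q − d = 18.7. δu = √(δq² + δd²) = √(22.1 + 13.7) = 5.98, so δu/u = 0.320.
Q is then a monomial in u, c, y:
δQ/Q = √((δu/u)² + (3·δc/c)² + (-2·δy/y)²) = √(0.102 + 0.00883 + 0.0391) = 0.388
Q = 7.72e+07, so δQ = 0.388 × 7.72e+07 = 2.99e+07.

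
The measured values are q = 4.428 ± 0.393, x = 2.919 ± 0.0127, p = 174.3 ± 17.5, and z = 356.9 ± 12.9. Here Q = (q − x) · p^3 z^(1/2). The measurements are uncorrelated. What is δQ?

Let u = q − x = 1.509. δu = √(δq² + δx²) = √(0.154 + 0.000161) = 0.393, so δu/u = 0.261.
Q is then a monomial in u, p, z:
δQ/Q = √((δu/u)² + (3·δp/p)² + (½·δz/z)²) = √(0.0679 + 0.0907 + 0.000327) = 0.399
Q = 1.51e+08, so δQ = 0.399 × 1.51e+08 = 6.02e+07.

6.02e+07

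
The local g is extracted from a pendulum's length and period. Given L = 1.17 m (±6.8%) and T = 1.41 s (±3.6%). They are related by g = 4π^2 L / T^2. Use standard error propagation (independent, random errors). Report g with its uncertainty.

Each factor contributes (exponent × relative error)² to (δg/g)²:
  (1·δL/L)² = (1×0.0680)² = 0.00462;  (-2·δT/T)² = (-2×0.0360)² = 0.00518
δg/g = √(0.00981) = 0.0990
g = 23.2 m/s^2, so δg = 0.0990 × 23.2 = 2.30 m/s^2.

23.2 ± 2.30 m/s^2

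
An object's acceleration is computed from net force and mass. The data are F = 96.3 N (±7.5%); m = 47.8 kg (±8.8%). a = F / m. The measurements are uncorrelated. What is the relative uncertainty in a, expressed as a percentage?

Products/powers → add relative errors in quadrature, weighted by exponent:
  (1·δF/F)² = (1×0.0750)² = 0.00562;  (-1·δm/m)² = (-1×0.0880)² = 0.00774
δa/a = √(0.0134) = 0.116

11.6%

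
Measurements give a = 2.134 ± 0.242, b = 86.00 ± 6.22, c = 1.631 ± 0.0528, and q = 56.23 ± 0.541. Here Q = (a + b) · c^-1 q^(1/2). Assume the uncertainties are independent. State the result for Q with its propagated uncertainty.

Let u = a + b = 88.13. δu = √(δa² + δb²) = √(0.0586 + 38.7) = 6.22, so δu/u = 0.0706.
Q is then a monomial in u, c, q:
δQ/Q = √((δu/u)² + (-1·δc/c)² + (½·δq/q)²) = √(0.00499 + 0.00105 + 2.31e-05) = 0.0778
Q = 405.2, so δQ = 0.0778 × 405.2 = 31.5.

405.2 ± 31.5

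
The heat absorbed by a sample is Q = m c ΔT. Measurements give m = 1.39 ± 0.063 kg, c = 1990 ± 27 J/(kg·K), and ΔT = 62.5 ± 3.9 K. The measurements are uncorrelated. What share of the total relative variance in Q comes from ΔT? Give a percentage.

(δQ/Q)² = (1·δm/m)² + (1·δc/c)² + (1·δΔT/ΔT)²
  m term: (1×0.0453)² = 0.00205
  c term: (1×0.0136)² = 0.000184
  ΔT term: (1×0.0624)² = 0.00389
Total = 0.00613. Share from ΔT = 0.00389/0.00613 = 0.635.

63.5%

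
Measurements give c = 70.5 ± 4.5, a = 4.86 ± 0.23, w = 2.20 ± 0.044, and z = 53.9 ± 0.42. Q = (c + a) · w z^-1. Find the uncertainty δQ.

Let u = c + a = 75.4. δu = √(δc² + δa²) = √(20.2 + 0.0529) = 4.51, so δu/u = 0.0598.
Q is then a monomial in u, w, z:
δQ/Q = √((δu/u)² + (1·δw/w)² + (-1·δz/z)²) = √(0.00358 + 0.000400 + 6.07e-05) = 0.0635
Q = 3.08, so δQ = 0.0635 × 3.08 = 0.195.

0.195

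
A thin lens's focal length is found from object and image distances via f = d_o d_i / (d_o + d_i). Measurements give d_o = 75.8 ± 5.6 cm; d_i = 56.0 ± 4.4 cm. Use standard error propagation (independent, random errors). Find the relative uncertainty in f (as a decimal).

0.0550

∂f/∂d_o = (d_i/(d_o+d_i))² = 0.181;  ∂f/∂d_i = (d_o/(d_o+d_i))² = 0.331
δf = √((∂f/∂d_o · δd_o)² + (∂f/∂d_i · δd_i)²) = √(1.02 + 2.12) = 1.77 cm
f = 32.2 cm, so δf/f = 1.77/32.2 = 0.0550.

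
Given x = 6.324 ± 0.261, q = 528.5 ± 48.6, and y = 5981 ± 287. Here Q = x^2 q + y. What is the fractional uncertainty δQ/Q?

0.0969

Let p = x^2·q = 21140. δp/p = √((2·δx/x)² + (1·δq/q)²) = √(0.00681 + 0.00846) = 0.124, so δp = 2610.
Q = p + y: δQ = √(δp² + δy²) = √(6.82e+06 + 82400) = 2630
Q = 27120, so δQ/Q = 2630/27120 = 0.0969.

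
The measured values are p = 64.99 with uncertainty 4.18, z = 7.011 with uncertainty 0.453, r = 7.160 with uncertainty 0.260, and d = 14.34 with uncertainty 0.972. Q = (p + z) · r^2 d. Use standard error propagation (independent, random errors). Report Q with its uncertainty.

Let u = p + z = 72.00. δu = √(δp² + δz²) = √(17.5 + 0.205) = 4.20, so δu/u = 0.0584.
Q is then a monomial in u, r, d:
δQ/Q = √((δu/u)² + (2·δr/r)² + (1·δd/d)²) = √(0.00341 + 0.00527 + 0.00459) = 0.115
Q = 52930, so δQ = 0.115 × 52930 = 6100.

52930 ± 6100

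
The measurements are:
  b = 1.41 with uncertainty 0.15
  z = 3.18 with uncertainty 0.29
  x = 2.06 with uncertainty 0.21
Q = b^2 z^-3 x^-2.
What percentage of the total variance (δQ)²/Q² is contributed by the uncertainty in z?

46.3%

(δQ/Q)² = (2·δb/b)² + (-3·δz/z)² + (-2·δx/x)²
  b term: (2×0.106)² = 0.0453
  z term: (-3×0.0912)² = 0.0748
  x term: (-2×0.102)² = 0.0416
Total = 0.162. Share from z = 0.0748/0.162 = 0.463.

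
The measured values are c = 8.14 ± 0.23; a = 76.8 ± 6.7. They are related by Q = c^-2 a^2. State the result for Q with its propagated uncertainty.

Q is a product of powers, so relative uncertainties combine in quadrature:
  (-2·δc/c)² = (-2×0.0283)² = 0.00319;  (2·δa/a)² = (2×0.0872)² = 0.0304
δQ/Q = √(0.0336) = 0.183
Q = 89.0, so δQ = 0.183 × 89.0 = 16.3.

89.0 ± 16.3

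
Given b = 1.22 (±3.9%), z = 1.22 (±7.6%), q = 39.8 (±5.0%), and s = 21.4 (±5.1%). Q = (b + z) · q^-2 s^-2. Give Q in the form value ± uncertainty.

Let u = b + z = 2.44. δu = √(δb² + δz²) = √(0.00226 + 0.00860) = 0.104, so δu/u = 0.0427.
Q is then a monomial in u, q, s:
δQ/Q = √((δu/u)² + (-2·δq/q)² + (-2·δs/s)²) = √(0.00182 + 0.0100 + 0.0104) = 0.149
Q = 3.36e-06, so δQ = 0.149 × 3.36e-06 = 5.01e-07.

(3.36 ± 0.501) × 10^-6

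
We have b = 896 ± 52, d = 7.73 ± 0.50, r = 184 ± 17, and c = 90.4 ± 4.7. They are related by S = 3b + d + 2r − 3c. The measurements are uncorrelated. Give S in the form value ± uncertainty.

2790 ± 160

Each term contributes (cᵢ δxᵢ)² to (δS)²:
  (3·δb)² = 24300;  (δd)² = 0.250;  (2·δr)² = 1160;  (3·δc)² = 199
δS = √(25700) = 160
S = 2790.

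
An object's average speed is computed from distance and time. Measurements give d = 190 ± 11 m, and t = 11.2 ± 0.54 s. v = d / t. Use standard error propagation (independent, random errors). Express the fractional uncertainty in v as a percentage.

Each factor contributes (exponent × relative error)² to (δv/v)²:
  (1·δd/d)² = (1×0.0579)² = 0.00335;  (-1·δt/t)² = (-1×0.0482)² = 0.00232
δv/v = √(0.00568) = 0.0753

7.53%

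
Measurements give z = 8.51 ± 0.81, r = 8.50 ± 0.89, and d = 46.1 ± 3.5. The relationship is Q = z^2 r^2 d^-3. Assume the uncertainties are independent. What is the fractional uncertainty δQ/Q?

For a monomial Q ∝ z^2, r^2, d^-3, fractional errors add in quadrature:
  (2·δz/z)² = (2×0.0952)² = 0.0362;  (2·δr/r)² = (2×0.105)² = 0.0439;  (-3·δd/d)² = (-3×0.0759)² = 0.0519
δQ/Q = √(0.132) = 0.363

0.363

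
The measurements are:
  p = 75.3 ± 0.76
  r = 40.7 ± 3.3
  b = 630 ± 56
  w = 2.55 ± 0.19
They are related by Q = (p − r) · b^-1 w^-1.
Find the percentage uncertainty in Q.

15.2%

Let u = p − r = 34.6. δu = √(δp² + δr²) = √(0.578 + 10.9) = 3.39, so δu/u = 0.0979.
Q is then a monomial in u, b, w:
δQ/Q = √((δu/u)² + (-1·δb/b)² + (-1·δw/w)²) = √(0.00958 + 0.00790 + 0.00555) = 0.152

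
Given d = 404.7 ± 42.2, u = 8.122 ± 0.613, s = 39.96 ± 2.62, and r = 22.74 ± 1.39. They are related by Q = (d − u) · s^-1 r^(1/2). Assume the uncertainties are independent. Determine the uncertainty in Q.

Let w = d − u = 396.6. δw = √(δd² + δu²) = √(1780 + 0.376) = 42.2, so δw/w = 0.106.
Q is then a monomial in w, s, r:
δQ/Q = √((δw/w)² + (-1·δs/s)² + (½·δr/r)²) = √(0.0113 + 0.00430 + 0.000934) = 0.129
Q = 47.33, so δQ = 0.129 × 47.33 = 6.09.

6.09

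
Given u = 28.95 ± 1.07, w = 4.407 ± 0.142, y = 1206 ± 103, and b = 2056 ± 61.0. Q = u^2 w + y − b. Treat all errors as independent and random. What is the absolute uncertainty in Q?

321

Let p = u^2·w = 3694. δp/p = √((2·δu/u)² + (1·δw/w)²) = √(0.00546 + 0.00104) = 0.0806, so δp = 298.
Q = p + y − b: δQ = √(δp² + δy² + δb²) = √(88700 + 10600 + 3720) = 321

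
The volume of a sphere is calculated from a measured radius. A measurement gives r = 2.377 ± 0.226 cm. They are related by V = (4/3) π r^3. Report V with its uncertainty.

V ∝ r^3, so δV/V = |3| · δr/r = 3 × 0.0951 = 0.285.
V = 56.26 cm^3, so δV = 0.285 × 56.26 = 16.0 cm^3.

56.26 ± 16.0 cm^3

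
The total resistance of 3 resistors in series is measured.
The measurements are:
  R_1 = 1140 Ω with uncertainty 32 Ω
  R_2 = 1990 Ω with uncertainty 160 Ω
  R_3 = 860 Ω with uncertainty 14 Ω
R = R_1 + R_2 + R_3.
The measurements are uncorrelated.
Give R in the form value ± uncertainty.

3990 ± 164 Ω

Sums and differences: (δR)² = Σ (cᵢ δxᵢ)².
  (δR_1)² = 1020;  (δR_2)² = 25600;  (δR_3)² = 196
δR = √(26800) = 164 Ω
R = 3990 Ω.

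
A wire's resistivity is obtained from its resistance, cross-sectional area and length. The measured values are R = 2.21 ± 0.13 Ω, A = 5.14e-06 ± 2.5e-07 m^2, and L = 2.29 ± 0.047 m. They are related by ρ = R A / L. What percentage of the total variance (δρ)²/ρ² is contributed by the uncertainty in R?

55.4%

(δρ/ρ)² = (1·δR/R)² + (1·δA/A)² + (-1·δL/L)²
  R term: (1×0.0588)² = 0.00346
  A term: (1×0.0486)² = 0.00237
  L term: (-1×0.0205)² = 0.000421
Total = 0.00625. Share from R = 0.00346/0.00625 = 0.554.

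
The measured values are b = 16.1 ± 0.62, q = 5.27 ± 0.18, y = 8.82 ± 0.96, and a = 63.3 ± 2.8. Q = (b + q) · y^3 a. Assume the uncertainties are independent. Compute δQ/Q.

0.331

Let u = b + q = 21.4. δu = √(δb² + δq²) = √(0.384 + 0.0324) = 0.646, so δu/u = 0.0302.
Q is then a monomial in u, y, a:
δQ/Q = √((δu/u)² + (3·δy/y)² + (1·δa/a)²) = √(0.000913 + 0.107 + 0.00196) = 0.331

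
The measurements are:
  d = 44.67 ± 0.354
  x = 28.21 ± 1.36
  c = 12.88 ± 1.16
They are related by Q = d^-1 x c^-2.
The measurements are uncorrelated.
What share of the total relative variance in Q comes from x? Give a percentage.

(δQ/Q)² = (-1·δd/d)² + (1·δx/x)² + (-2·δc/c)²
  d term: (-1×0.00792)² = 6.28e-05
  x term: (1×0.0482)² = 0.00232
  c term: (-2×0.0901)² = 0.0324
Total = 0.0348. Share from x = 0.00232/0.0348 = 0.0667.

6.67%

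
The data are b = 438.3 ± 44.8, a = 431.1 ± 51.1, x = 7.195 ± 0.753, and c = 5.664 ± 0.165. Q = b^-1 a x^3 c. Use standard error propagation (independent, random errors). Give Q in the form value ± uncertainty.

Since Q is a product/quotient, work with relative uncertainties:
  (-1·δb/b)² = (-1×0.102)² = 0.0104;  (1·δa/a)² = (1×0.119)² = 0.0141;  (3·δx/x)² = (3×0.105)² = 0.0986;  (1·δc/c)² = (1×0.0291)² = 0.000849
δQ/Q = √(0.124) = 0.352
Q = 2075, so δQ = 0.352 × 2075 = 730.

2075 ± 730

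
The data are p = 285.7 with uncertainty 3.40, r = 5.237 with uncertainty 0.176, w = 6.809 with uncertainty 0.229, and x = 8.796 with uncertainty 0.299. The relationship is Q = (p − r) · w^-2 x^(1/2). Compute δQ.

1.26

Let u = p − r = 280.5. δu = √(δp² + δr²) = √(11.6 + 0.0310) = 3.40, so δu/u = 0.0121.
Q is then a monomial in u, w, x:
δQ/Q = √((δu/u)² + (-2·δw/w)² + (½·δx/x)²) = √(0.000147 + 0.00452 + 0.000289) = 0.0704
Q = 17.94, so δQ = 0.0704 × 17.94 = 1.26.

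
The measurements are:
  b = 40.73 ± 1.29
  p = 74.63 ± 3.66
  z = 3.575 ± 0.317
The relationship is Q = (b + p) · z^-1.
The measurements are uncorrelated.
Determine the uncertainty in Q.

Let u = b + p = 115.4. δu = √(δb² + δp²) = √(1.66 + 13.4) = 3.88, so δu/u = 0.0336.
Q is then a monomial in u, z:
δQ/Q = √((δu/u)² + (-1·δz/z)²) = √(0.00113 + 0.00786) = 0.0948
Q = 32.27, so δQ = 0.0948 × 32.27 = 3.06.

3.06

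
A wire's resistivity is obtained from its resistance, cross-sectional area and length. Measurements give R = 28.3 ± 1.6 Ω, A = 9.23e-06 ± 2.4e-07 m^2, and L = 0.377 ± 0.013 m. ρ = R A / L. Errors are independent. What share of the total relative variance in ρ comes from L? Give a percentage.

(δρ/ρ)² = (1·δR/R)² + (1·δA/A)² + (-1·δL/L)²
  R term: (1×0.0565)² = 0.00320
  A term: (1×0.0260)² = 0.000676
  L term: (-1×0.0345)² = 0.00119
Total = 0.00506. Share from L = 0.00119/0.00506 = 0.235.

23.5%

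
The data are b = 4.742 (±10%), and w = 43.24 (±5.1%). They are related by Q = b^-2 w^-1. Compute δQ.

Each factor contributes (exponent × relative error)² to (δQ/Q)²:
  (-2·δb/b)² = (-2×0.100)² = 0.0400;  (-1·δw/w)² = (-1×0.0510)² = 0.00260
δQ/Q = √(0.0426) = 0.206
Q = 0.001028, so δQ = 0.206 × 0.001028 = 0.000212.

0.000212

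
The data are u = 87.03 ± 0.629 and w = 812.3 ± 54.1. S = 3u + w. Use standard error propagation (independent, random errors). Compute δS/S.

0.0504

Each term contributes (cᵢ δxᵢ)² to (δS)²:
  (3·δu)² = 3.56;  (δw)² = 2930
δS = √(2930) = 54.1
S = 1073, so δS/S = 54.1/1073 = 0.0504.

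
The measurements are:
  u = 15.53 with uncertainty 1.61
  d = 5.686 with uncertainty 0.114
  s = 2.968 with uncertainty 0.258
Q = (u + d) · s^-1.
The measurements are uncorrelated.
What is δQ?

Let w = u + d = 21.22. δw = √(δu² + δd²) = √(2.59 + 0.0130) = 1.61, so δw/w = 0.0761.
Q is then a monomial in w, s:
δQ/Q = √((δw/w)² + (-1·δs/s)²) = √(0.00579 + 0.00756) = 0.116
Q = 7.148, so δQ = 0.116 × 7.148 = 0.826.

0.826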